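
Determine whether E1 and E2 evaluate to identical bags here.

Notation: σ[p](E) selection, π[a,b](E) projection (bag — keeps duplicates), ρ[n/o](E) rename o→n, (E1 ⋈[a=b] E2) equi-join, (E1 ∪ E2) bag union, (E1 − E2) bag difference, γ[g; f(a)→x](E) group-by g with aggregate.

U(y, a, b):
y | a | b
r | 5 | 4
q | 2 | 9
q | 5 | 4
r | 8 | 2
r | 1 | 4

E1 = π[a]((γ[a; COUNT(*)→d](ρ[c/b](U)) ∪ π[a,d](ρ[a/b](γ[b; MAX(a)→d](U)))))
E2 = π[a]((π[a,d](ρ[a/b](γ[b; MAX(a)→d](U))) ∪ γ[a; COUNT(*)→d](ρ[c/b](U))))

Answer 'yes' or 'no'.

E1 row counts bottom-up:
  U → 5
  ρ[c/b](U) → 5
  γ[a; COUNT(*)→d](ρ[c/b](U)) → 4
  U → 5
  γ[b; MAX(a)→d](U) → 3
  ρ[a/b](γ[b; MAX(a)→d](U)) → 3
  π[a,d](ρ[a/b](γ[b; MAX(a)→d](U))) → 3
  (γ[a; COUNT(*)→d](ρ[c/b](U)) ∪ π[a,d](ρ[a/b](γ[b; MAX(a)→d](U)))) → 7
  π[a]((γ[a; COUNT(*)→d](ρ[c/b](U)) ∪ π[a,d](ρ[a/b](γ[b; MAX(a)→d](U))))) → 7
E2 row counts bottom-up:
  U → 5
  γ[b; MAX(a)→d](U) → 3
  ρ[a/b](γ[b; MAX(a)→d](U)) → 3
  π[a,d](ρ[a/b](γ[b; MAX(a)→d](U))) → 3
  U → 5
  ρ[c/b](U) → 5
  γ[a; COUNT(*)→d](ρ[c/b](U)) → 4
  (π[a,d](ρ[a/b](γ[b; MAX(a)→d](U))) ∪ γ[a; COUNT(*)→d](ρ[c/b](U))) → 7
  π[a]((π[a,d](ρ[a/b](γ[b; MAX(a)→d](U))) ∪ γ[a; COUNT(*)→d](ρ[c/b](U)))) → 7

E1 and E2 produce the same multiset:
a
1
2
2
4
5
8
9

yes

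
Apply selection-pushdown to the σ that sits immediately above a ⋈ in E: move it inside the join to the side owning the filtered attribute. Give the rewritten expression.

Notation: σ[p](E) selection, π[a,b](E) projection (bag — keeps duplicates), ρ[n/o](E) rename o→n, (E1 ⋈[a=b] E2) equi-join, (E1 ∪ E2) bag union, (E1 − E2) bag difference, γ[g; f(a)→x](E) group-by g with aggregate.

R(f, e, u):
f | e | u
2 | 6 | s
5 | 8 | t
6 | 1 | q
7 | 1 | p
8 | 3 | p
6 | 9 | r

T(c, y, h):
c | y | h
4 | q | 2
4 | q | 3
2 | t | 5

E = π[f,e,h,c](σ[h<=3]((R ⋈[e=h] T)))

σ filters on h, owned by the right side.
E' = π[f,e,h,c]((R ⋈[e=h] σ[h<=3](T)))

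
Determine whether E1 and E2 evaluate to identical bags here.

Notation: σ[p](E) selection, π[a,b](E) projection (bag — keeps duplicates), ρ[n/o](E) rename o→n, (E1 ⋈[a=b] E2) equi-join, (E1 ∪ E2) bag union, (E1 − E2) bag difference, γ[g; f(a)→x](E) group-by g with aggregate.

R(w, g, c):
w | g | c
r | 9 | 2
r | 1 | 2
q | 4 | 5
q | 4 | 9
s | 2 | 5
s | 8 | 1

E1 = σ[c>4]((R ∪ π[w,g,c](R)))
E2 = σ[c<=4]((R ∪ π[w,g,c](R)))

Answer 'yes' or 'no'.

E1 subexpression sizes:
  R → 6
  R → 6
  π[w,g,c](R) → 6
  (R ∪ π[w,g,c](R)) → 12
  σ[c>4]((R ∪ π[w,g,c](R))) → 6
E2 subexpression sizes:
  R → 6
  R → 6
  π[w,g,c](R) → 6
  (R ∪ π[w,g,c](R)) → 12
  σ[c<=4]((R ∪ π[w,g,c](R))) → 6

E1 result:
w | g | c
q | 4 | 5
q | 4 | 5
q | 4 | 9
q | 4 | 9
s | 2 | 5
s | 2 | 5
E2 result:
w | g | c
r | 1 | 2
r | 1 | 2
r | 9 | 2
r | 9 | 2
s | 8 | 1
s | 8 | 1
Witness: ('r', 1, 2) appears 0× in E1 but 2× in E2.

no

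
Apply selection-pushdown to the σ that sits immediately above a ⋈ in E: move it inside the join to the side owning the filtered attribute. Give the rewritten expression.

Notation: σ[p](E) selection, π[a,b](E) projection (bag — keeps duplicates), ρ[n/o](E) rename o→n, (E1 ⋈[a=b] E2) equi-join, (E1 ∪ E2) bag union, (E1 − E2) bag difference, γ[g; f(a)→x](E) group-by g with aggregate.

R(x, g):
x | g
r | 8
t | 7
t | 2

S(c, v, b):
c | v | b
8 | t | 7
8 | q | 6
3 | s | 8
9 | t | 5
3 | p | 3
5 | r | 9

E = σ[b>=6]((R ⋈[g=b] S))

σ filters on b, owned by the right side.
E' = (R ⋈[g=b] σ[b>=6](S))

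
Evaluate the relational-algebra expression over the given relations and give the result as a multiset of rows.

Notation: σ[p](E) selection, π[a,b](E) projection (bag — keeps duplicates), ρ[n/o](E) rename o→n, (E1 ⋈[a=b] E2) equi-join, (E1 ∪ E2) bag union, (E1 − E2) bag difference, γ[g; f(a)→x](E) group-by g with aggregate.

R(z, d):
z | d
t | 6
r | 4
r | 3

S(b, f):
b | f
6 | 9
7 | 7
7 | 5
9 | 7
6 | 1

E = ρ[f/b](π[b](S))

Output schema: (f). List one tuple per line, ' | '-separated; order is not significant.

Subexpression sizes:
  S → 5
  π[b](S) → 5
  ρ[f/b](π[b](S)) → 5

== RESULT ==
f
6
6
7
7
9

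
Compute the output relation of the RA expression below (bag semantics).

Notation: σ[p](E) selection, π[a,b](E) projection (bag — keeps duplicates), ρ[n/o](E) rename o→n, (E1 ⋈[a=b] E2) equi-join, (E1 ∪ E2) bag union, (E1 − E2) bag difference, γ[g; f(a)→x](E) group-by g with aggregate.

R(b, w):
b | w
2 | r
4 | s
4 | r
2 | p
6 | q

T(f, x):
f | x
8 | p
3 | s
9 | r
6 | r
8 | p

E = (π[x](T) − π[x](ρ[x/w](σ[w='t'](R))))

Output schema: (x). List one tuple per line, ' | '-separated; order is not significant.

Subexpression sizes:
  T → 5
  π[x](T) → 5
  R → 5
  σ[w='t'](R) → 0
  ρ[x/w](σ[w='t'](R)) → 0
  π[x](ρ[x/w](σ[w='t'](R))) → 0
  (π[x](T) − π[x](ρ[x/w](σ[w='t'](R)))) → 5

== RESULT ==
x
p
p
r
r
s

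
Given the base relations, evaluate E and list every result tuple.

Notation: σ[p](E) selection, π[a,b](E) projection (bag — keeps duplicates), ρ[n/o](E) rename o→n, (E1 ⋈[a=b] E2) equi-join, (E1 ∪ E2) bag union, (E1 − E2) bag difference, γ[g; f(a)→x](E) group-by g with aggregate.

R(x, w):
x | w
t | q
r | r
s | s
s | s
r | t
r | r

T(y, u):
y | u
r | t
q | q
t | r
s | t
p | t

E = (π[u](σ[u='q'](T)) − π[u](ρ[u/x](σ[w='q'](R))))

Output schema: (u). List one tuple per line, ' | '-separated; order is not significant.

Per-node cardinality:
  T → 5
  σ[u='q'](T) → 1
  π[u](σ[u='q'](T)) → 1
  R → 6
  σ[w='q'](R) → 1
  ρ[u/x](σ[w='q'](R)) → 1
  π[u](ρ[u/x](σ[w='q'](R))) → 1
  (π[u](σ[u='q'](T)) − π[u](ρ[u/x](σ[w='q'](R)))) → 1

== RESULT ==
u
q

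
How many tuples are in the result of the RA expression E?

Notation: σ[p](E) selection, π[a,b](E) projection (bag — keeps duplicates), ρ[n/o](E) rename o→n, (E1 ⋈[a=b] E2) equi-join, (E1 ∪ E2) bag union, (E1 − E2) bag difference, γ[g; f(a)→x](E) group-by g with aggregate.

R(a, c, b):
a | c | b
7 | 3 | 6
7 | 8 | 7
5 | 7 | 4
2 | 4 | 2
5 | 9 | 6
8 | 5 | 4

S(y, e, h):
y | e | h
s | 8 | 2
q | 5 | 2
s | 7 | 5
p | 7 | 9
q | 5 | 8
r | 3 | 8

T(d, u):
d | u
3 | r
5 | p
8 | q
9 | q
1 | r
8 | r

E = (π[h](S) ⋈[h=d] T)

Row counts bottom-up:
  S → 6
  π[h](S) → 6
  T → 6
  (π[h](S) ⋈[h=d] T) → 6

|E| = 6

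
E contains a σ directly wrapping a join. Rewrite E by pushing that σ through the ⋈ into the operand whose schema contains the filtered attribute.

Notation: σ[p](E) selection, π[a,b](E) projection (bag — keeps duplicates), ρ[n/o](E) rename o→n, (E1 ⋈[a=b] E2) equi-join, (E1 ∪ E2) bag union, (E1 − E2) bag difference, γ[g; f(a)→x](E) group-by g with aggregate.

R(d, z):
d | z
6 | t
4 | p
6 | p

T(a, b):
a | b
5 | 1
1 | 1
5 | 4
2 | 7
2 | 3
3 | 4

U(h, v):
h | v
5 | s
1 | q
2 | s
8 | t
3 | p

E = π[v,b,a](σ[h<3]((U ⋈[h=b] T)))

σ filters on h, owned by the left side.
E' = π[v,b,a]((σ[h<3](U) ⋈[h=b] T))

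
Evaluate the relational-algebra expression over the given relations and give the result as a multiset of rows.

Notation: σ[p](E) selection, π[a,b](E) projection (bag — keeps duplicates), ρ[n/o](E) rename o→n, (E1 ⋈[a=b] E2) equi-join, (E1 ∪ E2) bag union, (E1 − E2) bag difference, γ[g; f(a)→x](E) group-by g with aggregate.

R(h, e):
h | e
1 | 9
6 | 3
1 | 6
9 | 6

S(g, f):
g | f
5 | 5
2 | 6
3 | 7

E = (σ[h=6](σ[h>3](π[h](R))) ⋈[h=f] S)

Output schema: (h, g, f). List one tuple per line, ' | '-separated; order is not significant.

Per-node cardinality:
  R → 4
  π[h](R) → 4
  σ[h>3](π[h](R)) → 2
  σ[h=6](σ[h>3](π[h](R))) → 1
  S → 3
  (σ[h=6](σ[h>3](π[h](R))) ⋈[h=f] S) → 1

== RESULT ==
h | g | f
6 | 2 | 6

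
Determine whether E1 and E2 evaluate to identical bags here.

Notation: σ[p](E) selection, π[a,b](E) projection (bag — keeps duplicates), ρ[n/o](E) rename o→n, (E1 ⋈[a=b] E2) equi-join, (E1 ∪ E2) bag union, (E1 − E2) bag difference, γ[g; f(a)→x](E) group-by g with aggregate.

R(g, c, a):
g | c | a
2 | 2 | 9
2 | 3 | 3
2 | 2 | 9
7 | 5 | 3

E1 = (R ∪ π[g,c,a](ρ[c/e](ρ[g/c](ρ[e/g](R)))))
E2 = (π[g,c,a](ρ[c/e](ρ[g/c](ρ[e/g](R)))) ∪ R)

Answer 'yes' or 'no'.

E1 row counts bottom-up:
  R → 4
  R → 4
  ρ[e/g](R) → 4
  ρ[g/c](ρ[e/g](R)) → 4
  ρ[c/e](ρ[g/c](ρ[e/g](R))) → 4
  π[g,c,a](ρ[c/e](ρ[g/c](ρ[e/g](R)))) → 4
  (R ∪ π[g,c,a](ρ[c/e](ρ[g/c](ρ[e/g](R))))) → 8
E2 row counts bottom-up:
  R → 4
  ρ[e/g](R) → 4
  ρ[g/c](ρ[e/g](R)) → 4
  ρ[c/e](ρ[g/c](ρ[e/g](R))) → 4
  π[g,c,a](ρ[c/e](ρ[g/c](ρ[e/g](R)))) → 4
  R → 4
  (π[g,c,a](ρ[c/e](ρ[g/c](ρ[e/g](R)))) ∪ R) → 8

E1 and E2 produce the same multiset:
g | c | a
2 | 2 | 9
2 | 2 | 9
2 | 2 | 9
2 | 2 | 9
2 | 3 | 3
3 | 2 | 3
5 | 7 | 3
7 | 5 | 3

yes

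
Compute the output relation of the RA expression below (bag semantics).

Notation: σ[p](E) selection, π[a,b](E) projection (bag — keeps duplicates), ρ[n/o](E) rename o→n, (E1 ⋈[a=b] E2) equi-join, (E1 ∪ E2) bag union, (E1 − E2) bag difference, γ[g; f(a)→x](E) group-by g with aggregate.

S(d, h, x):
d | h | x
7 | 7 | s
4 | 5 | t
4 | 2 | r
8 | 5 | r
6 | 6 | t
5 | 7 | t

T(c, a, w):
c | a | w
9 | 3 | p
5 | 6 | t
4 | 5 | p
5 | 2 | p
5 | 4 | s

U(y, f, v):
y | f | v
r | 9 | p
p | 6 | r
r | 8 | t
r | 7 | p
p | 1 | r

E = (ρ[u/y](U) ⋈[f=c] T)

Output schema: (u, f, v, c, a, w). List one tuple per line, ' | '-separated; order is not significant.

Subexpression sizes:
  U → 5
  ρ[u/y](U) → 5
  T → 5
  (ρ[u/y](U) ⋈[f=c] T) → 1

== RESULT ==
u | f | v | c | a | w
r | 9 | p | 9 | 3 | p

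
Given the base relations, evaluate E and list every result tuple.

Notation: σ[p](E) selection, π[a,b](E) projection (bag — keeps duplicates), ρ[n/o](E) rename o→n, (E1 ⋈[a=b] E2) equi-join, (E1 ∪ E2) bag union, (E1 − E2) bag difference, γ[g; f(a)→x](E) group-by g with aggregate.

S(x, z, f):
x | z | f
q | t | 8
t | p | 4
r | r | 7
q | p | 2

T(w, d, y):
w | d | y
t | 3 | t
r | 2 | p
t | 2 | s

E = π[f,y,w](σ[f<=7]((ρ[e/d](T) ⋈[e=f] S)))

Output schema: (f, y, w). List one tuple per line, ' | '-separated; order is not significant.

Subexpression sizes:
  T → 3
  ρ[e/d](T) → 3
  S → 4
  (ρ[e/d](T) ⋈[e=f] S) → 2
  σ[f<=7]((ρ[e/d](T) ⋈[e=f] S)) → 2
  π[f,y,w](σ[f<=7]((ρ[e/d](T) ⋈[e=f] S))) → 2

== RESULT ==
f | y | w
2 | p | r
2 | s | t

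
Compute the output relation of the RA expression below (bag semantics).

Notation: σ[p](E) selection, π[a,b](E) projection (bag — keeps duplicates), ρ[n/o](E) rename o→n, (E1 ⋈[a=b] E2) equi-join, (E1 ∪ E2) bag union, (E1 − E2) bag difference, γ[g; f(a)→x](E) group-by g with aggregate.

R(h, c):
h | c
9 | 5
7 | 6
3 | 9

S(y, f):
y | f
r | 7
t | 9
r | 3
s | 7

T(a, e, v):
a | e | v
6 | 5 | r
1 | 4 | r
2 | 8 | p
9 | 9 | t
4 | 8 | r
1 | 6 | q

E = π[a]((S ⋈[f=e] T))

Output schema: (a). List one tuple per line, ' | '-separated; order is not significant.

Stepwise |·|:
  S → 4
  T → 6
  (S ⋈[f=e] T) → 1
  π[a]((S ⋈[f=e] T)) → 1

== RESULT ==
a
9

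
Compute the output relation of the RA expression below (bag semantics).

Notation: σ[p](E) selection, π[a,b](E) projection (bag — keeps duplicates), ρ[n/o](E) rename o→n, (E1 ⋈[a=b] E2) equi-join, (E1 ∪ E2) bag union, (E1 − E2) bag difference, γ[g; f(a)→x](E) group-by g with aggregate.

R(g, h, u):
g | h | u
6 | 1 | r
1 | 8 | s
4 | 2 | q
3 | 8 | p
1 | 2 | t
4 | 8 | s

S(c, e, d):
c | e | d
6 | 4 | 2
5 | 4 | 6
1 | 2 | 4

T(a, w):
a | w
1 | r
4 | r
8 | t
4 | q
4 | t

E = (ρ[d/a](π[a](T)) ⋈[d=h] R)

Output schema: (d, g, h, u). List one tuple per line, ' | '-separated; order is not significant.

Row counts bottom-up:
  T → 5
  π[a](T) → 5
  ρ[d/a](π[a](T)) → 5
  R → 6
  (ρ[d/a](π[a](T)) ⋈[d=h] R) → 4

== RESULT ==
d | g | h | u
1 | 6 | 1 | r
8 | 1 | 8 | s
8 | 3 | 8 | p
8 | 4 | 8 | s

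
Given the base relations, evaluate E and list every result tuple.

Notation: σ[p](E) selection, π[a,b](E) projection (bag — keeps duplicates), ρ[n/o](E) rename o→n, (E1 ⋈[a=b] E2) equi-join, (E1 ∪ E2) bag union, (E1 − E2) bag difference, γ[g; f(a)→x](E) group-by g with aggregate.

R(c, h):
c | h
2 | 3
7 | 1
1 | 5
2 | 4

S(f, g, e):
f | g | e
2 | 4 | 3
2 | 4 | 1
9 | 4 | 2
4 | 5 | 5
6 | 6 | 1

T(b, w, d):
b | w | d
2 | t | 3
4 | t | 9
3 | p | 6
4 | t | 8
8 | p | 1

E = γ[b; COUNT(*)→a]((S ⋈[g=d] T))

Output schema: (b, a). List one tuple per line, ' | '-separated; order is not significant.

Stepwise |·|:
  S → 5
  T → 5
  (S ⋈[g=d] T) → 1
  γ[b; COUNT(*)→a]((S ⋈[g=d] T)) → 1

== RESULT ==
b | a
3 | 1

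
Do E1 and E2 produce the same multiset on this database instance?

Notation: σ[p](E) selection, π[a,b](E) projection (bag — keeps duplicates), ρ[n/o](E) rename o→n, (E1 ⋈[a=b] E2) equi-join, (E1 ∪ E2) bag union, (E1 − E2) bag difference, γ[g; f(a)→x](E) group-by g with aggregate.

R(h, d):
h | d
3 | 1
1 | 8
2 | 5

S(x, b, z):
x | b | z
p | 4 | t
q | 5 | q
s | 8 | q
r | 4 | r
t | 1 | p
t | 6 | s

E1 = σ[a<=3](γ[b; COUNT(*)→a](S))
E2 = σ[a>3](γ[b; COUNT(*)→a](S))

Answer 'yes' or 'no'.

E1 subexpression sizes:
  S → 6
  γ[b; COUNT(*)→a](S) → 5
  σ[a<=3](γ[b; COUNT(*)→a](S)) → 5
E2 subexpression sizes:
  S → 6
  γ[b; COUNT(*)→a](S) → 5
  σ[a>3](γ[b; COUNT(*)→a](S)) → 0

E1 result:
b | a
1 | 1
4 | 2
5 | 1
6 | 1
8 | 1
E2 result:
b | a
(0 rows)
Witness: (8, 1) appears 1× in E1 but 0× in E2.

no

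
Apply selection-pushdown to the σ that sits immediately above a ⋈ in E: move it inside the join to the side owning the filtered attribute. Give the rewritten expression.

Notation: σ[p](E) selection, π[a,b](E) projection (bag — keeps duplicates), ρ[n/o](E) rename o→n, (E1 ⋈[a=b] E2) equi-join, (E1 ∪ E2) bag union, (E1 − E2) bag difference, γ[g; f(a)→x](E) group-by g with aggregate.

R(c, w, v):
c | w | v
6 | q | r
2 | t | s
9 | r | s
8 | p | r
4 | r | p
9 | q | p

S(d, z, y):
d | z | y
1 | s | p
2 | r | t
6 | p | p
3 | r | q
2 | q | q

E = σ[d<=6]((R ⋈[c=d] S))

σ filters on d, owned by the right side.
E' = (R ⋈[c=d] σ[d<=6](S))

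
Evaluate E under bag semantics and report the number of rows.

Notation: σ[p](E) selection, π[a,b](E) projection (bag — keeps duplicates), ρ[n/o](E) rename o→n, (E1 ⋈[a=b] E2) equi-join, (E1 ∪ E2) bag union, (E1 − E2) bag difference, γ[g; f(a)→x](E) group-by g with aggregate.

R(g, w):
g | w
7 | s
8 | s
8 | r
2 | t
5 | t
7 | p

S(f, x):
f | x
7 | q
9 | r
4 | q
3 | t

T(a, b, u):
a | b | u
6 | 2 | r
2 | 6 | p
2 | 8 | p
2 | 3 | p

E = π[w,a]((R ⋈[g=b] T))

Row counts bottom-up:
  R → 6
  T → 4
  (R ⋈[g=b] T) → 3
  π[w,a]((R ⋈[g=b] T)) → 3

|E| = 3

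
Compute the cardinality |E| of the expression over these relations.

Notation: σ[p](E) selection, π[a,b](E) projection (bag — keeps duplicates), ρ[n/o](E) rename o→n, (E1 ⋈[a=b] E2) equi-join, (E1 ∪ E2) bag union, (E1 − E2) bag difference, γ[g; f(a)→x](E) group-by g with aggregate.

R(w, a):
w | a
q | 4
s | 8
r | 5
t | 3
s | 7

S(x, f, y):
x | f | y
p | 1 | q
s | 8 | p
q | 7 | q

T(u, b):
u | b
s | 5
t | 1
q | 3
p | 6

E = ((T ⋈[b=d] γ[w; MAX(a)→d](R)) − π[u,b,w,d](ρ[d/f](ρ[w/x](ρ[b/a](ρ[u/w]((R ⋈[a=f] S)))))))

Row counts bottom-up:
  T → 4
  R → 5
  γ[w; MAX(a)→d](R) → 4
  (T ⋈[b=d] γ[w; MAX(a)→d](R)) → 2
  R → 5
  S → 3
  (R ⋈[a=f] S) → 2
  ρ[u/w]((R ⋈[a=f] S)) → 2
  ρ[b/a](ρ[u/w]((R ⋈[a=f] S))) → 2
  ρ[w/x](ρ[b/a](ρ[u/w]((R ⋈[a=f] S)))) → 2
  ρ[d/f](ρ[w/x](ρ[b/a](ρ[u/w]((R ⋈[a=f] S))))) → 2
  π[u,b,w,d](ρ[d/f](ρ[w/x](ρ[b/a](ρ[u/w]((R ⋈[a=f] S)))))) → 2
  ((T ⋈[b=d] γ[w; MAX(a)→d](R)) − π[u,b,w,d](ρ[d/f](ρ[w/x](ρ[b/a](ρ[u/w]((R ⋈[a=f] S))))))) → 2

|E| = 2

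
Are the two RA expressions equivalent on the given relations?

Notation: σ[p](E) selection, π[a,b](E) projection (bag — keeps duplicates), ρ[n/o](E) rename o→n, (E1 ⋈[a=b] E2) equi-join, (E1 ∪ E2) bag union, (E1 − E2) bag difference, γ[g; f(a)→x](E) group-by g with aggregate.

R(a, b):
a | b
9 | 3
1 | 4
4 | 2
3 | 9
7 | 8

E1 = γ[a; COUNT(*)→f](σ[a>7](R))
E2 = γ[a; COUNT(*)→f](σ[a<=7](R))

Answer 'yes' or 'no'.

E1 subexpression sizes:
  R → 5
  σ[a>7](R) → 1
  γ[a; COUNT(*)→f](σ[a>7](R)) → 1
E2 subexpression sizes:
  R → 5
  σ[a<=7](R) → 4
  γ[a; COUNT(*)→f](σ[a<=7](R)) → 4

E1 result:
a | f
9 | 1
E2 result:
a | f
1 | 1
3 | 1
4 | 1
7 | 1
Witness: (7, 1) appears 0× in E1 but 1× in E2.

no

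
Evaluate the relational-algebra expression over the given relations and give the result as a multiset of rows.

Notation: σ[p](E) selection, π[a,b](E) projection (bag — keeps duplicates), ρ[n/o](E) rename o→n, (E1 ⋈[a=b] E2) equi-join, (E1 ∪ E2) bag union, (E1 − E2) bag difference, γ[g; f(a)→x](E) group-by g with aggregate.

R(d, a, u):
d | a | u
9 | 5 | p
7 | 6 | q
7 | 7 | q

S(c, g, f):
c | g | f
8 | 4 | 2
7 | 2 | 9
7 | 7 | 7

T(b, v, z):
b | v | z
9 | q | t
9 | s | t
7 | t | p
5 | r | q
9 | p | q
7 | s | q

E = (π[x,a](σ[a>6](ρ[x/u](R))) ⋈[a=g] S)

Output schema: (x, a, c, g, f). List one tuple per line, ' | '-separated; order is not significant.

Stepwise |·|:
  R → 3
  ρ[x/u](R) → 3
  σ[a>6](ρ[x/u](R)) → 1
  π[x,a](σ[a>6](ρ[x/u](R))) → 1
  S → 3
  (π[x,a](σ[a>6](ρ[x/u](R))) ⋈[a=g] S) → 1

== RESULT ==
x | a | c | g | f
q | 7 | 7 | 7 | 7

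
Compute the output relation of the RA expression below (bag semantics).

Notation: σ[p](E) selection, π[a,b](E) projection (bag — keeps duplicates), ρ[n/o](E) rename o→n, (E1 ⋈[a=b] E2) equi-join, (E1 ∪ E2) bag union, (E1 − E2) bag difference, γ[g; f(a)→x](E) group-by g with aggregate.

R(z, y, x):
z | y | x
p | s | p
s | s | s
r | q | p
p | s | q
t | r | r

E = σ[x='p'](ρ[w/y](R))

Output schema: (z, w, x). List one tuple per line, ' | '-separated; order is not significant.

Stepwise |·|:
  R → 5
  ρ[w/y](R) → 5
  σ[x='p'](ρ[w/y](R)) → 2

== RESULT ==
z | w | x
p | s | p
r | q | p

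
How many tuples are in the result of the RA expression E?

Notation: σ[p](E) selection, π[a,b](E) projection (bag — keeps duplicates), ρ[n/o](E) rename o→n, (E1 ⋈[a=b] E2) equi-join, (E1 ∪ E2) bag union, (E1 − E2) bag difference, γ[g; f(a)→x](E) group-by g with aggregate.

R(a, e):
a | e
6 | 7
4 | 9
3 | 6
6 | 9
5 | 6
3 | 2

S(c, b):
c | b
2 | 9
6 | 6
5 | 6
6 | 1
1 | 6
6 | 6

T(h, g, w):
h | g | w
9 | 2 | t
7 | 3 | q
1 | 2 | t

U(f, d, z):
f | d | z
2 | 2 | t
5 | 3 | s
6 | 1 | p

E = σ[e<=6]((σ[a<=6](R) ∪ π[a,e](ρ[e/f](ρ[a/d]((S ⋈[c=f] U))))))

Row counts bottom-up:
  R → 6
  σ[a<=6](R) → 6
  S → 6
  U → 3
  (S ⋈[c=f] U) → 5
  ρ[a/d]((S ⋈[c=f] U)) → 5
  ρ[e/f](ρ[a/d]((S ⋈[c=f] U))) → 5
  π[a,e](ρ[e/f](ρ[a/d]((S ⋈[c=f] U)))) → 5
  (σ[a<=6](R) ∪ π[a,e](ρ[e/f](ρ[a/d]((S ⋈[c=f] U))))) → 11
  σ[e<=6]((σ[a<=6](R) ∪ π[a,e](ρ[e/f](ρ[a/d]((S ⋈[c=f] U)))))) → 8

|E| = 8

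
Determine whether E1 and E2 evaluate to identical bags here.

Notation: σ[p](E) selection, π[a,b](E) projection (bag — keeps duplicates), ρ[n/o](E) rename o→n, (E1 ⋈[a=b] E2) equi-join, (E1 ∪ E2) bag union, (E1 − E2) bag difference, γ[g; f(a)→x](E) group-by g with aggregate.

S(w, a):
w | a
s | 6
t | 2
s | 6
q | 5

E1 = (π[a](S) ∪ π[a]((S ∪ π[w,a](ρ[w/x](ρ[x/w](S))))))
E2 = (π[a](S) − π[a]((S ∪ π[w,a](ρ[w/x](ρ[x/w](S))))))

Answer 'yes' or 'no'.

E1 row counts bottom-up:
  S → 4
  π[a](S) → 4
  S → 4
  S → 4
  ρ[x/w](S) → 4
  ρ[w/x](ρ[x/w](S)) → 4
  π[w,a](ρ[w/x](ρ[x/w](S))) → 4
  (S ∪ π[w,a](ρ[w/x](ρ[x/w](S)))) → 8
  π[a]((S ∪ π[w,a](ρ[w/x](ρ[x/w](S))))) → 8
  (π[a](S) ∪ π[a]((S ∪ π[w,a](ρ[w/x](ρ[x/w](S)))))) → 12
E2 row counts bottom-up:
  S → 4
  π[a](S) → 4
  S → 4
  S → 4
  ρ[x/w](S) → 4
  ρ[w/x](ρ[x/w](S)) → 4
  π[w,a](ρ[w/x](ρ[x/w](S))) → 4
  (S ∪ π[w,a](ρ[w/x](ρ[x/w](S)))) → 8
  π[a]((S ∪ π[w,a](ρ[w/x](ρ[x/w](S))))) → 8
  (π[a](S) − π[a]((S ∪ π[w,a](ρ[w/x](ρ[x/w](S)))))) → 0

E1 result:
a
2
2
2
5
5
5
6
6
6
6
6
6
E2 result:
a
(0 rows)
Witness: (6,) appears 6× in E1 but 0× in E2.

no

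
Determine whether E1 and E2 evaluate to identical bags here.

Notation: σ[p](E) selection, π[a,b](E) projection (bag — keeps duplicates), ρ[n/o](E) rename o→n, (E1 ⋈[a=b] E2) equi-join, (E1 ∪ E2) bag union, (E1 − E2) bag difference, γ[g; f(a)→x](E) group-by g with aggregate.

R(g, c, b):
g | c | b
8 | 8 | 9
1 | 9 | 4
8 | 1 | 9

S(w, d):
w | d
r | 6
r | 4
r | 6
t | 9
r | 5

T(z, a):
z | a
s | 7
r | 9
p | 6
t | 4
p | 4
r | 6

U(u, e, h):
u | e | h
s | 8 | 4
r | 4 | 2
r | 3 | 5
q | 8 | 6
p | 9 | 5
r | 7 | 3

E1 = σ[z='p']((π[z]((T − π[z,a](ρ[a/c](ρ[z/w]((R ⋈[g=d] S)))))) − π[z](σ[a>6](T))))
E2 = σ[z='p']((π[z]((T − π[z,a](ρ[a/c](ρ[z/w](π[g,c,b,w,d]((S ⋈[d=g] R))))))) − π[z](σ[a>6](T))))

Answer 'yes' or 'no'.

E1 per-node cardinality:
  T → 6
  R → 3
  S → 5
  (R ⋈[g=d] S) → 0
  ρ[z/w]((R ⋈[g=d] S)) → 0
  ρ[a/c](ρ[z/w]((R ⋈[g=d] S))) → 0
  π[z,a](ρ[a/c](ρ[z/w]((R ⋈[g=d] S)))) → 0
  (T − π[z,a](ρ[a/c](ρ[z/w]((R ⋈[g=d] S))))) → 6
  π[z]((T − π[z,a](ρ[a/c](ρ[z/w]((R ⋈[g=d] S)))))) → 6
  T → 6
  σ[a>6](T) → 2
  π[z](σ[a>6](T)) → 2
  (π[z]((T − π[z,a](ρ[a/c](ρ[z/w]((R ⋈[g=d] S)))))) − π[z](σ[a>6](T))) → 4
  σ[z='p']((π[z]((T − π[z,a](ρ[a/c](ρ[z/w]((R ⋈[g=d] S)))))) − π[z](σ[a>6](T)))) → 2
E2 per-node cardinality:
  T → 6
  S → 5
  R → 3
  (S ⋈[d=g] R) → 0
  π[g,c,b,w,d]((S ⋈[d=g] R)) → 0
  ρ[z/w](π[g,c,b,w,d]((S ⋈[d=g] R))) → 0
  ρ[a/c](ρ[z/w](π[g,c,b,w,d]((S ⋈[d=g] R)))) → 0
  π[z,a](ρ[a/c](ρ[z/w](π[g,c,b,w,d]((S ⋈[d=g] R))))) → 0
  (T − π[z,a](ρ[a/c](ρ[z/w](π[g,c,b,w,d]((S ⋈[d=g] R)))))) → 6
  π[z]((T − π[z,a](ρ[a/c](ρ[z/w](π[g,c,b,w,d]((S ⋈[d=g] R))))))) → 6
  T → 6
  σ[a>6](T) → 2
  π[z](σ[a>6](T)) → 2
  (π[z]((T − π[z,a](ρ[a/c](ρ[z/w](π[g,c,b,w,d]((S ⋈[d=g] R))))))) − π[z](σ[a>6](T))) → 4
  σ[z='p']((π[z]((T − π[z,a](ρ[a/c](ρ[z/w](π[g,c,b,w,d]((S ⋈[d=g] R))))))) − π[z](σ[a>6](T)))) → 2

E1 and E2 produce the same multiset:
z
p
p

yes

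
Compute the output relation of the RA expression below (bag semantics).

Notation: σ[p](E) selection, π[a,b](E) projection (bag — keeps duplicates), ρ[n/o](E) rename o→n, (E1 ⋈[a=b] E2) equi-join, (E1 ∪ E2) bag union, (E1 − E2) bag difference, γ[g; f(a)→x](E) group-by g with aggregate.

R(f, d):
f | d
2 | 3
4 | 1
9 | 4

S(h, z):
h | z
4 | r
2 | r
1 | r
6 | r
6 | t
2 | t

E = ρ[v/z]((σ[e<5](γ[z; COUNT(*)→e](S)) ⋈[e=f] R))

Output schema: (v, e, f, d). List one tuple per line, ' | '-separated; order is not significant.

Stepwise |·|:
  S → 6
  γ[z; COUNT(*)→e](S) → 2
  σ[e<5](γ[z; COUNT(*)→e](S)) → 2
  R → 3
  (σ[e<5](γ[z; COUNT(*)→e](S)) ⋈[e=f] R) → 2
  ρ[v/z]((σ[e<5](γ[z; COUNT(*)→e](S)) ⋈[e=f] R)) → 2

== RESULT ==
v | e | f | d
r | 4 | 4 | 1
t | 2 | 2 | 3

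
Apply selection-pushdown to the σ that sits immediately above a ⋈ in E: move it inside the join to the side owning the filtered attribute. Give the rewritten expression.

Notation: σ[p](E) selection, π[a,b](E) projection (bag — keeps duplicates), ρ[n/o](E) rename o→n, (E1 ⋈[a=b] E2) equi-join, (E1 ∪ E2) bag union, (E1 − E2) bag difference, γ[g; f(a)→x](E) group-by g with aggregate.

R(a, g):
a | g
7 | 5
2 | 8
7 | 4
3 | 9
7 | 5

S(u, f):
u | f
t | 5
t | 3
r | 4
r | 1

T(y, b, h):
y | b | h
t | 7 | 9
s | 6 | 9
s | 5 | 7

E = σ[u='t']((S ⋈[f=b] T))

σ filters on u, owned by the left side.
E' = (σ[u='t'](S) ⋈[f=b] T)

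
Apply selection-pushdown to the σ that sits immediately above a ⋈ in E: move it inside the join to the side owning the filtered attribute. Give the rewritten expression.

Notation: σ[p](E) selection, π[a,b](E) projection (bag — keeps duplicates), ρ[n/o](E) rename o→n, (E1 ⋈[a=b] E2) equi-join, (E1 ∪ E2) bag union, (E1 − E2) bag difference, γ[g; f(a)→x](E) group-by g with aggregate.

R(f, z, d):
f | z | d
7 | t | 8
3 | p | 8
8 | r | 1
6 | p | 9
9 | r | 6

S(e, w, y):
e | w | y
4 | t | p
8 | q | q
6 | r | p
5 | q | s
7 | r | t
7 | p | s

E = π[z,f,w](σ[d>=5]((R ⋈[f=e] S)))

σ filters on d, owned by the left side.
E' = π[z,f,w]((σ[d>=5](R) ⋈[f=e] S))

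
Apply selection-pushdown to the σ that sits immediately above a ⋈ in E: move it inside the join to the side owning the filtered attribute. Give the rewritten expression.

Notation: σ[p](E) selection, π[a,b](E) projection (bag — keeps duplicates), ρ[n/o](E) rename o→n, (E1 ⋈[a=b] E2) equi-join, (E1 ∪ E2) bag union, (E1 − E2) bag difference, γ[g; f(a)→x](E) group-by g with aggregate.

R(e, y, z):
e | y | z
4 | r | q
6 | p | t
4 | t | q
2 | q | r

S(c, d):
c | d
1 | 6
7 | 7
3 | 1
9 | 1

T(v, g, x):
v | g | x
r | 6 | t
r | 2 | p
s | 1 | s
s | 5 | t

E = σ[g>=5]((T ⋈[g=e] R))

σ filters on g, owned by the left side.
E' = (σ[g>=5](T) ⋈[g=e] R)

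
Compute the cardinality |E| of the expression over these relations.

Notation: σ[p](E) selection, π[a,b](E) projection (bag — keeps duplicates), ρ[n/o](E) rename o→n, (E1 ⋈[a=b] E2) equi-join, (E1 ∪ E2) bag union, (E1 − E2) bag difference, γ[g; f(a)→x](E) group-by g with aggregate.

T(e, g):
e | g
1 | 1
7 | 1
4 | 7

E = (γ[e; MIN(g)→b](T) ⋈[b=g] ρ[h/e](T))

Subexpression sizes:
  T → 3
  γ[e; MIN(g)→b](T) → 3
  T → 3
  ρ[h/e](T) → 3
  (γ[e; MIN(g)→b](T) ⋈[b=g] ρ[h/e](T)) → 5

|E| = 5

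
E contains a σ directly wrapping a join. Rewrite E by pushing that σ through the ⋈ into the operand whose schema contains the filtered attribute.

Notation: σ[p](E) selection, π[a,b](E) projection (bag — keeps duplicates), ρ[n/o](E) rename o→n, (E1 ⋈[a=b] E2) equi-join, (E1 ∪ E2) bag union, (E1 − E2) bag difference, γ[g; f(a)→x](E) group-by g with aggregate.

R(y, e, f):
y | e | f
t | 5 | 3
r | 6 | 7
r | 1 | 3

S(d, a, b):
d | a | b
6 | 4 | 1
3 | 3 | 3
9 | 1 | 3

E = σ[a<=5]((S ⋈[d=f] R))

σ filters on a, owned by the left side.
E' = (σ[a<=5](S) ⋈[d=f] R)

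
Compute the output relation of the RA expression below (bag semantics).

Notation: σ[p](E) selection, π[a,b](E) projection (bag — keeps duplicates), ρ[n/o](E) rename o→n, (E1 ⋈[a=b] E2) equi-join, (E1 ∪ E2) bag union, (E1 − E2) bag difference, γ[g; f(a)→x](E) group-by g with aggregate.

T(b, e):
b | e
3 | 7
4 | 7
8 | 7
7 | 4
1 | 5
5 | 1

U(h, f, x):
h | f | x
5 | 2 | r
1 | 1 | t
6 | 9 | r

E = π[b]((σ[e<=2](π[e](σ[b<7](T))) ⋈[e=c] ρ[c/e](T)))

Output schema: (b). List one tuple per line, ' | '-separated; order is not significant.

Stepwise |·|:
  T → 6
  σ[b<7](T) → 4
  π[e](σ[b<7](T)) → 4
  σ[e<=2](π[e](σ[b<7](T))) → 1
  T → 6
  ρ[c/e](T) → 6
  (σ[e<=2](π[e](σ[b<7](T))) ⋈[e=c] ρ[c/e](T)) → 1
  π[b]((σ[e<=2](π[e](σ[b<7](T))) ⋈[e=c] ρ[c/e](T))) → 1

== RESULT ==
b
5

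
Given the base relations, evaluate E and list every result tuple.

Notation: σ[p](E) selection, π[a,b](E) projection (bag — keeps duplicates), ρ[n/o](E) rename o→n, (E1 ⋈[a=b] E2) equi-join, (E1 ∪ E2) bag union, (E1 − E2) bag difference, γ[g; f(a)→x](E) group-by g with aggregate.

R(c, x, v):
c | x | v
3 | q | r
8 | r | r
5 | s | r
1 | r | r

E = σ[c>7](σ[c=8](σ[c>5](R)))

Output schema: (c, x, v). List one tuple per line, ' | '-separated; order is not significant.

Subexpression sizes:
  R → 4
  σ[c>5](R) → 1
  σ[c=8](σ[c>5](R)) → 1
  σ[c>7](σ[c=8](σ[c>5](R))) → 1

== RESULT ==
c | x | v
8 | r | r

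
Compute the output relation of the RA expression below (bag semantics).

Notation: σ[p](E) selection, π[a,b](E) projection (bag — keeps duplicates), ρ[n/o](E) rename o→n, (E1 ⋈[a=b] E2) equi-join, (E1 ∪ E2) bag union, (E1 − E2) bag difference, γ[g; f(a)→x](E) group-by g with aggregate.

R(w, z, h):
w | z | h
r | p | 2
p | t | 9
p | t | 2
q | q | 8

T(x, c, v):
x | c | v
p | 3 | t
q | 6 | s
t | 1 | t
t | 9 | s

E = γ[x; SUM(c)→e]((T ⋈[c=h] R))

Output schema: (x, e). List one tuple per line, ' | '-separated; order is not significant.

Per-node cardinality:
  T → 4
  R → 4
  (T ⋈[c=h] R) → 1
  γ[x; SUM(c)→e]((T ⋈[c=h] R)) → 1

== RESULT ==
x | e
t | 9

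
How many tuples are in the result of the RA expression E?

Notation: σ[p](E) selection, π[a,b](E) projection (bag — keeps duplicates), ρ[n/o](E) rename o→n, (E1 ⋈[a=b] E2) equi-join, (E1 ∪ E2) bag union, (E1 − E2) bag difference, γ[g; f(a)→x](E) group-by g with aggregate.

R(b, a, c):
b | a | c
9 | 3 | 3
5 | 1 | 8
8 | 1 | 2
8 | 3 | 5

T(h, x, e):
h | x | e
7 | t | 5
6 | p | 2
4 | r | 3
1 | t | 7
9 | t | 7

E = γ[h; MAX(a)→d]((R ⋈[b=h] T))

Stepwise |·|:
  R → 4
  T → 5
  (R ⋈[b=h] T) → 1
  γ[h; MAX(a)→d]((R ⋈[b=h] T)) → 1

|E| = 1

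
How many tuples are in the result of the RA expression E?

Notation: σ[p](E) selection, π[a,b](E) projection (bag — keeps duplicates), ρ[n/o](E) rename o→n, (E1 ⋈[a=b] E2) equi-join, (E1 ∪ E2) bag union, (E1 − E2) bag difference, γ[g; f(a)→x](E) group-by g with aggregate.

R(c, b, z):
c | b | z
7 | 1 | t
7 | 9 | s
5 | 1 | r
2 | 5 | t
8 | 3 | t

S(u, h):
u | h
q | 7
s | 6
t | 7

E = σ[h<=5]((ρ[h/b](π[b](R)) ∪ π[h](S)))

Row counts bottom-up:
  R → 5
  π[b](R) → 5
  ρ[h/b](π[b](R)) → 5
  S → 3
  π[h](S) → 3
  (ρ[h/b](π[b](R)) ∪ π[h](S)) → 8
  σ[h<=5]((ρ[h/b](π[b](R)) ∪ π[h](S))) → 4

|E| = 4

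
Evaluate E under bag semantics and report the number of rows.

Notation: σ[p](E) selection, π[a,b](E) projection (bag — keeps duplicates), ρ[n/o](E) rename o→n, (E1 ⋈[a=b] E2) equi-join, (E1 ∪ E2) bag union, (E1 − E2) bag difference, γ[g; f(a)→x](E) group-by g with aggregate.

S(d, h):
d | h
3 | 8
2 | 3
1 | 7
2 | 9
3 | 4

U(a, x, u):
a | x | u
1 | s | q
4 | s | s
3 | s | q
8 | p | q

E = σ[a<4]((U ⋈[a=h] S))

Per-node cardinality:
  U → 4
  S → 5
  (U ⋈[a=h] S) → 3
  σ[a<4]((U ⋈[a=h] S)) → 1

|E| = 1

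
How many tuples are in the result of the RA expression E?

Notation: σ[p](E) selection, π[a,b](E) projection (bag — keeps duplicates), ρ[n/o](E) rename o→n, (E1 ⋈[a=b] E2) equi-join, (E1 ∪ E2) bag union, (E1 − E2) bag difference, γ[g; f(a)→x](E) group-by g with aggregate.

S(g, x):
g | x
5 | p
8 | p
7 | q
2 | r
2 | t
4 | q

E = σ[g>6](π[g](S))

Subexpression sizes:
  S → 6
  π[g](S) → 6
  σ[g>6](π[g](S)) → 2

|E| = 2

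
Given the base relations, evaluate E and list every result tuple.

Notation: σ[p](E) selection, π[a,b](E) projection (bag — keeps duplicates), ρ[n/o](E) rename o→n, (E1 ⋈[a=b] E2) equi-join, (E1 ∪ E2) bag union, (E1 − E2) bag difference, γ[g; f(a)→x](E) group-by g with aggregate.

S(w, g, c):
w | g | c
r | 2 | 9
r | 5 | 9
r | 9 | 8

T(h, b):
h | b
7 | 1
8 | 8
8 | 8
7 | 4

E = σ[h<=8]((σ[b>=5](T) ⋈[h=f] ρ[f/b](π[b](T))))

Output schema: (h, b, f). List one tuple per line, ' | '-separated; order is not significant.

Subexpression sizes:
  T → 4
  σ[b>=5](T) → 2
  T → 4
  π[b](T) → 4
  ρ[f/b](π[b](T)) → 4
  (σ[b>=5](T) ⋈[h=f] ρ[f/b](π[b](T))) → 4
  σ[h<=8]((σ[b>=5](T) ⋈[h=f] ρ[f/b](π[b](T)))) → 4

== RESULT ==
h | b | f
8 | 8 | 8
8 | 8 | 8
8 | 8 | 8
8 | 8 | 8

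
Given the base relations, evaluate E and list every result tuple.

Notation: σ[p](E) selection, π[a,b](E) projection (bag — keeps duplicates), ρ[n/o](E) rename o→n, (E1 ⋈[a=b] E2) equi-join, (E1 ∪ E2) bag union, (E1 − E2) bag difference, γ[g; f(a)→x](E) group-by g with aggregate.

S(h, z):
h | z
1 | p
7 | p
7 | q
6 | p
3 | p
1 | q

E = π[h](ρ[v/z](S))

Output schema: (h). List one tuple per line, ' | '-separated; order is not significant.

Row counts bottom-up:
  S → 6
  ρ[v/z](S) → 6
  π[h](ρ[v/z](S)) → 6

== RESULT ==
h
1
1
3
6
7
7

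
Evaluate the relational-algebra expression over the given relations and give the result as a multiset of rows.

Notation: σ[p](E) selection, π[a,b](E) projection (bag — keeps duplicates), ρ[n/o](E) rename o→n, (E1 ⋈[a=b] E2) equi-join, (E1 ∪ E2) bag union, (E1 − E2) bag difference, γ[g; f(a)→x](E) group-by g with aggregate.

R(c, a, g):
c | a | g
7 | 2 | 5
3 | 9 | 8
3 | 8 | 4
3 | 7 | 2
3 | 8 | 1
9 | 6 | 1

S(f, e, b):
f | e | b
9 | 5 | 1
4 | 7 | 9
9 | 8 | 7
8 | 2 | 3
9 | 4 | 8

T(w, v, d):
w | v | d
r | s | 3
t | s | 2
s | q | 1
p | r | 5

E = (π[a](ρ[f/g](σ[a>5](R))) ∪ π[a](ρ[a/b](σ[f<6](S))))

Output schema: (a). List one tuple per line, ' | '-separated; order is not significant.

Row counts bottom-up:
  R → 6
  σ[a>5](R) → 5
  ρ[f/g](σ[a>5](R)) → 5
  π[a](ρ[f/g](σ[a>5](R))) → 5
  S → 5
  σ[f<6](S) → 1
  ρ[a/b](σ[f<6](S)) → 1
  π[a](ρ[a/b](σ[f<6](S))) → 1
  (π[a](ρ[f/g](σ[a>5](R))) ∪ π[a](ρ[a/b](σ[f<6](S)))) → 6

== RESULT ==
a
6
7
8
8
9
9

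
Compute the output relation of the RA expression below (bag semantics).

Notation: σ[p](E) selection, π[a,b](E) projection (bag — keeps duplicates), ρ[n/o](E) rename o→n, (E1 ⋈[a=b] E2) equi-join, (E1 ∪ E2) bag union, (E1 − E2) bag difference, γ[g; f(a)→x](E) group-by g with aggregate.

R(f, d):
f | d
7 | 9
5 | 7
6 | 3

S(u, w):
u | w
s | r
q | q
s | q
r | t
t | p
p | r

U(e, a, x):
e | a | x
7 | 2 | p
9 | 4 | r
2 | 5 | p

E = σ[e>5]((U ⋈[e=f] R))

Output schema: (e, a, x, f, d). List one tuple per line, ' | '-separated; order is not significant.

Stepwise |·|:
  U → 3
  R → 3
  (U ⋈[e=f] R) → 1
  σ[e>5]((U ⋈[e=f] R)) → 1

== RESULT ==
e | a | x | f | d
7 | 2 | p | 7 | 9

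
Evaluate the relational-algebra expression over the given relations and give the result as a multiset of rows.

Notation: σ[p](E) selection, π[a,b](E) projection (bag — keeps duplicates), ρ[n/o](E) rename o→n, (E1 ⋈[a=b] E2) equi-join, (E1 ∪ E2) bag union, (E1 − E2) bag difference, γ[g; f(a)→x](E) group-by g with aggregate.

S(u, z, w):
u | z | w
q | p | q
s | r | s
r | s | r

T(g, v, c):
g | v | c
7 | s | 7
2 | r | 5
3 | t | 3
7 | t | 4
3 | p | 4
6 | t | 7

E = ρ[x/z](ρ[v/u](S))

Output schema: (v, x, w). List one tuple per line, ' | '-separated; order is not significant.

Subexpression sizes:
  S → 3
  ρ[v/u](S) → 3
  ρ[x/z](ρ[v/u](S)) → 3

== RESULT ==
v | x | w
q | p | q
r | s | r
s | r | s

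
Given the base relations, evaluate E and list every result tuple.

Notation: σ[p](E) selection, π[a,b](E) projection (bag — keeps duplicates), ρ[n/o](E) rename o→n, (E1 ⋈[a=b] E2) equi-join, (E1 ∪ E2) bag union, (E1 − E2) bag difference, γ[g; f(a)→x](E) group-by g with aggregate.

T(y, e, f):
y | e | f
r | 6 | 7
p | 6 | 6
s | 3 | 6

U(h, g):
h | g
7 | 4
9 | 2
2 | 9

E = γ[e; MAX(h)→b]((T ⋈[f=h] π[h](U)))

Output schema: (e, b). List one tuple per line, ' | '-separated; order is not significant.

Row counts bottom-up:
  T → 3
  U → 3
  π[h](U) → 3
  (T ⋈[f=h] π[h](U)) → 1
  γ[e; MAX(h)→b]((T ⋈[f=h] π[h](U))) → 1

== RESULT ==
e | b
6 | 7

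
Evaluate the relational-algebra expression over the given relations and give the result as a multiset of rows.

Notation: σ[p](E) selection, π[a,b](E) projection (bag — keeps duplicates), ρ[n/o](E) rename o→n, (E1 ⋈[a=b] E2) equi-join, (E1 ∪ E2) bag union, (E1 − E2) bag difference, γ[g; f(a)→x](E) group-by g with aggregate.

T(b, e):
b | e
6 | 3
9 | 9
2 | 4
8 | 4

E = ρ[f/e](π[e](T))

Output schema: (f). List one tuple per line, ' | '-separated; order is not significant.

Row counts bottom-up:
  T → 4
  π[e](T) → 4
  ρ[f/e](π[e](T)) → 4

== RESULT ==
f
3
4
4
9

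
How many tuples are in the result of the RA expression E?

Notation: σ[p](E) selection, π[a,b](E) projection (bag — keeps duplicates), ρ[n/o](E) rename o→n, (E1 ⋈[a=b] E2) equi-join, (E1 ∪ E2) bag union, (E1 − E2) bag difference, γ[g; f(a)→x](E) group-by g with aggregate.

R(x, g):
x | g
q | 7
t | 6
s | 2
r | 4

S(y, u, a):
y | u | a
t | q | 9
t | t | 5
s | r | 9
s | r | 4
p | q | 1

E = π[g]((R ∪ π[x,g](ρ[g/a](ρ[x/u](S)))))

Row counts bottom-up:
  R → 4
  S → 5
  ρ[x/u](S) → 5
  ρ[g/a](ρ[x/u](S)) → 5
  π[x,g](ρ[g/a](ρ[x/u](S))) → 5
  (R ∪ π[x,g](ρ[g/a](ρ[x/u](S)))) → 9
  π[g]((R ∪ π[x,g](ρ[g/a](ρ[x/u](S))))) → 9

|E| = 9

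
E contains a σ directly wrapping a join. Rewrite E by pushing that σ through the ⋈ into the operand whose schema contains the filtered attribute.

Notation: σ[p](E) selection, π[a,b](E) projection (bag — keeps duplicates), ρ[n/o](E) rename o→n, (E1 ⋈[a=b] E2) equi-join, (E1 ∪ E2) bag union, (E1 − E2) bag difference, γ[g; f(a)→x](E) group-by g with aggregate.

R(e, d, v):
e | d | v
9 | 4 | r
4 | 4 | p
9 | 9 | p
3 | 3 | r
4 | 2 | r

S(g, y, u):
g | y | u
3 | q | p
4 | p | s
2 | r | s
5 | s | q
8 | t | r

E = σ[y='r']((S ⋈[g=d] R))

σ filters on y, owned by the left side.
E' = (σ[y='r'](S) ⋈[g=d] R)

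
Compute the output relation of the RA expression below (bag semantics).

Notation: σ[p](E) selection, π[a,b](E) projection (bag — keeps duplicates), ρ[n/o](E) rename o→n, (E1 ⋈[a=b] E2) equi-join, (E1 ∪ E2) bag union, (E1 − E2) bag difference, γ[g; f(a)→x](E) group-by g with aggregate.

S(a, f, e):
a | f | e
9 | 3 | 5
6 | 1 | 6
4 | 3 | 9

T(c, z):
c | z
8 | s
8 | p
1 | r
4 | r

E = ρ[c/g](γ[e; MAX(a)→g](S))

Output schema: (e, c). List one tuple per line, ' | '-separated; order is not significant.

Stepwise |·|:
  S → 3
  γ[e; MAX(a)→g](S) → 3
  ρ[c/g](γ[e; MAX(a)→g](S)) → 3

== RESULT ==
e | c
5 | 9
6 | 6
9 | 4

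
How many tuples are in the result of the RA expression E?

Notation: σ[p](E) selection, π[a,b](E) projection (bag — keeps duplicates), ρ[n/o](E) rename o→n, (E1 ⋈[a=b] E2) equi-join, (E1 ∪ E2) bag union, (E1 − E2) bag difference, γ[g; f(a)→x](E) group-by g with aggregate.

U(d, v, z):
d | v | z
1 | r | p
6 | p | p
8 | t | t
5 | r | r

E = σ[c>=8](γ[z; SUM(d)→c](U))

Row counts bottom-up:
  U → 4
  γ[z; SUM(d)→c](U) → 3
  σ[c>=8](γ[z; SUM(d)→c](U)) → 1

|E| = 1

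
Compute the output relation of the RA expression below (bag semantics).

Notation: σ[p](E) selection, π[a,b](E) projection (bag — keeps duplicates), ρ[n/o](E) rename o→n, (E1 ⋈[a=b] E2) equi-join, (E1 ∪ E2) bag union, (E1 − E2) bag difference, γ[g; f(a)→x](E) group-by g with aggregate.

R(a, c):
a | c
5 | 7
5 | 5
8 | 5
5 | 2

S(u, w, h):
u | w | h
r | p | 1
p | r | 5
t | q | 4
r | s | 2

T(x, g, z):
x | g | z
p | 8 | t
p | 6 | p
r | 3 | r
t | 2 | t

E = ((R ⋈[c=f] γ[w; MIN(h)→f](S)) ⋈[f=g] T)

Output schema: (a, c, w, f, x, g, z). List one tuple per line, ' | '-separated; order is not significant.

Stepwise |·|:
  R → 4
  S → 4
  γ[w; MIN(h)→f](S) → 4
  (R ⋈[c=f] γ[w; MIN(h)→f](S)) → 3
  T → 4
  ((R ⋈[c=f] γ[w; MIN(h)→f](S)) ⋈[f=g] T) → 1

== RESULT ==
a | c | w | f | x | g | z
5 | 2 | s | 2 | t | 2 | t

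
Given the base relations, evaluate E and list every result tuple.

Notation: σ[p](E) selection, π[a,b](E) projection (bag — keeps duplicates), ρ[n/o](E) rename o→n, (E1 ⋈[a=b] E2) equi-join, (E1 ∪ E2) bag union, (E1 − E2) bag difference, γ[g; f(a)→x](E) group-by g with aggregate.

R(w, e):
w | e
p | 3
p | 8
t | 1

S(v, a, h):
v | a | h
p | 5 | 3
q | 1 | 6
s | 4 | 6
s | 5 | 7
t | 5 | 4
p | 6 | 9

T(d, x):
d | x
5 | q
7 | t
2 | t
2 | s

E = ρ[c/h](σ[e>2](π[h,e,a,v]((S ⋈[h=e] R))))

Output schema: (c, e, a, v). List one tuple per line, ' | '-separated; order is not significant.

Subexpression sizes:
  S → 6
  R → 3
  (S ⋈[h=e] R) → 1
  π[h,e,a,v]((S ⋈[h=e] R)) → 1
  σ[e>2](π[h,e,a,v]((S ⋈[h=e] R))) → 1
  ρ[c/h](σ[e>2](π[h,e,a,v]((S ⋈[h=e] R)))) → 1

== RESULT ==
c | e | a | v
3 | 3 | 5 | p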